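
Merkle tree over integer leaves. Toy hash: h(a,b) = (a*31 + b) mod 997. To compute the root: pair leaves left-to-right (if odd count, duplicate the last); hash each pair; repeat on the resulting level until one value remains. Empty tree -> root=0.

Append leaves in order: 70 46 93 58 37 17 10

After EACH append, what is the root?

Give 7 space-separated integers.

Answer: 70 222 885 850 430 787 940

Derivation:
After append 70 (leaves=[70]):
  L0: [70]
  root=70
After append 46 (leaves=[70, 46]):
  L0: [70, 46]
  L1: h(70,46)=(70*31+46)%997=222 -> [222]
  root=222
After append 93 (leaves=[70, 46, 93]):
  L0: [70, 46, 93]
  L1: h(70,46)=(70*31+46)%997=222 h(93,93)=(93*31+93)%997=982 -> [222, 982]
  L2: h(222,982)=(222*31+982)%997=885 -> [885]
  root=885
After append 58 (leaves=[70, 46, 93, 58]):
  L0: [70, 46, 93, 58]
  L1: h(70,46)=(70*31+46)%997=222 h(93,58)=(93*31+58)%997=947 -> [222, 947]
  L2: h(222,947)=(222*31+947)%997=850 -> [850]
  root=850
After append 37 (leaves=[70, 46, 93, 58, 37]):
  L0: [70, 46, 93, 58, 37]
  L1: h(70,46)=(70*31+46)%997=222 h(93,58)=(93*31+58)%997=947 h(37,37)=(37*31+37)%997=187 -> [222, 947, 187]
  L2: h(222,947)=(222*31+947)%997=850 h(187,187)=(187*31+187)%997=2 -> [850, 2]
  L3: h(850,2)=(850*31+2)%997=430 -> [430]
  root=430
After append 17 (leaves=[70, 46, 93, 58, 37, 17]):
  L0: [70, 46, 93, 58, 37, 17]
  L1: h(70,46)=(70*31+46)%997=222 h(93,58)=(93*31+58)%997=947 h(37,17)=(37*31+17)%997=167 -> [222, 947, 167]
  L2: h(222,947)=(222*31+947)%997=850 h(167,167)=(167*31+167)%997=359 -> [850, 359]
  L3: h(850,359)=(850*31+359)%997=787 -> [787]
  root=787
After append 10 (leaves=[70, 46, 93, 58, 37, 17, 10]):
  L0: [70, 46, 93, 58, 37, 17, 10]
  L1: h(70,46)=(70*31+46)%997=222 h(93,58)=(93*31+58)%997=947 h(37,17)=(37*31+17)%997=167 h(10,10)=(10*31+10)%997=320 -> [222, 947, 167, 320]
  L2: h(222,947)=(222*31+947)%997=850 h(167,320)=(167*31+320)%997=512 -> [850, 512]
  L3: h(850,512)=(850*31+512)%997=940 -> [940]
  root=940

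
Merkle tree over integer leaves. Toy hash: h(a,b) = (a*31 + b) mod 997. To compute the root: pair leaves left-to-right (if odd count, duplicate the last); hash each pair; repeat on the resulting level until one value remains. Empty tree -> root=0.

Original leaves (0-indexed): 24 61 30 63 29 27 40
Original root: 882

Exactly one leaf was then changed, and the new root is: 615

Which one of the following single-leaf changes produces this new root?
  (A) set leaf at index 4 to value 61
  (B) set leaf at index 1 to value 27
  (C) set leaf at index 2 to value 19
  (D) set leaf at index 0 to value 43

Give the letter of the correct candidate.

Answer: D

Derivation:
Original leaves: [24, 61, 30, 63, 29, 27, 40]
Target new root: 615
Try each candidate change and compute the resulting root:
Candidate A: set leaf[4] = 61 -> leaves = [24, 61, 30, 63, 61, 27, 40]
  L0: [24, 61, 30, 63, 61, 27, 40]
  L1: h(24,61)=(24*31+61)%997=805 h(30,63)=(30*31+63)%997=993 h(61,27)=(61*31+27)%997=921 h(40,40)=(40*31+40)%997=283 -> [805, 993, 921, 283]
  L2: h(805,993)=(805*31+993)%997=26 h(921,283)=(921*31+283)%997=918 -> [26, 918]
  L3: h(26,918)=(26*31+918)%997=727 -> [727]
  root = 727 != target 615
Candidate B: set leaf[1] = 27 -> leaves = [24, 27, 30, 63, 29, 27, 40]
  L0: [24, 27, 30, 63, 29, 27, 40]
  L1: h(24,27)=(24*31+27)%997=771 h(30,63)=(30*31+63)%997=993 h(29,27)=(29*31+27)%997=926 h(40,40)=(40*31+40)%997=283 -> [771, 993, 926, 283]
  L2: h(771,993)=(771*31+993)%997=966 h(926,283)=(926*31+283)%997=76 -> [966, 76]
  L3: h(966,76)=(966*31+76)%997=112 -> [112]
  root = 112 != target 615
Candidate C: set leaf[2] = 19 -> leaves = [24, 61, 19, 63, 29, 27, 40]
  L0: [24, 61, 19, 63, 29, 27, 40]
  L1: h(24,61)=(24*31+61)%997=805 h(19,63)=(19*31+63)%997=652 h(29,27)=(29*31+27)%997=926 h(40,40)=(40*31+40)%997=283 -> [805, 652, 926, 283]
  L2: h(805,652)=(805*31+652)%997=682 h(926,283)=(926*31+283)%997=76 -> [682, 76]
  L3: h(682,76)=(682*31+76)%997=281 -> [281]
  root = 281 != target 615
Candidate D: set leaf[0] = 43 -> leaves = [43, 61, 30, 63, 29, 27, 40]
  L0: [43, 61, 30, 63, 29, 27, 40]
  L1: h(43,61)=(43*31+61)%997=397 h(30,63)=(30*31+63)%997=993 h(29,27)=(29*31+27)%997=926 h(40,40)=(40*31+40)%997=283 -> [397, 993, 926, 283]
  L2: h(397,993)=(397*31+993)%997=339 h(926,283)=(926*31+283)%997=76 -> [339, 76]
  L3: h(339,76)=(339*31+76)%997=615 -> [615]
  root = 615 == target 615  ** MATCH **
Candidate D produces the target root.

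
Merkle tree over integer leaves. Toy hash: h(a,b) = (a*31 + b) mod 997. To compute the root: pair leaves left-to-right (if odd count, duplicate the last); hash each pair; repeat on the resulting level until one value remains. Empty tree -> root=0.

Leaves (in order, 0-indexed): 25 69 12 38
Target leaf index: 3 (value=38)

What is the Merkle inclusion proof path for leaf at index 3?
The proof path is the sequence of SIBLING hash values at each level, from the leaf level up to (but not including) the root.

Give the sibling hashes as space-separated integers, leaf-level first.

L0 (leaves): [25, 69, 12, 38], target index=3
L1: h(25,69)=(25*31+69)%997=844 [pair 0] h(12,38)=(12*31+38)%997=410 [pair 1] -> [844, 410]
  Sibling for proof at L0: 12
L2: h(844,410)=(844*31+410)%997=652 [pair 0] -> [652]
  Sibling for proof at L1: 844
Root: 652
Proof path (sibling hashes from leaf to root): [12, 844]

Answer: 12 844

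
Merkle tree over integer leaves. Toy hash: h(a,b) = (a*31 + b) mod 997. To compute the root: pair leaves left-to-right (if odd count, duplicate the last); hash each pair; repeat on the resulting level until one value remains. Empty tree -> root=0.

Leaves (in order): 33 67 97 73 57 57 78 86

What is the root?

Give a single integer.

Answer: 633

Derivation:
L0: [33, 67, 97, 73, 57, 57, 78, 86]
L1: h(33,67)=(33*31+67)%997=93 h(97,73)=(97*31+73)%997=89 h(57,57)=(57*31+57)%997=827 h(78,86)=(78*31+86)%997=510 -> [93, 89, 827, 510]
L2: h(93,89)=(93*31+89)%997=978 h(827,510)=(827*31+510)%997=225 -> [978, 225]
L3: h(978,225)=(978*31+225)%997=633 -> [633]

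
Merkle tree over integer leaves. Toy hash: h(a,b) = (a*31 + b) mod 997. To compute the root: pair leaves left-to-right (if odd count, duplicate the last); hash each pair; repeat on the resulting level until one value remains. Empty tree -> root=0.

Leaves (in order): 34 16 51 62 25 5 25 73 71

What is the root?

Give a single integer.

L0: [34, 16, 51, 62, 25, 5, 25, 73, 71]
L1: h(34,16)=(34*31+16)%997=73 h(51,62)=(51*31+62)%997=646 h(25,5)=(25*31+5)%997=780 h(25,73)=(25*31+73)%997=848 h(71,71)=(71*31+71)%997=278 -> [73, 646, 780, 848, 278]
L2: h(73,646)=(73*31+646)%997=915 h(780,848)=(780*31+848)%997=103 h(278,278)=(278*31+278)%997=920 -> [915, 103, 920]
L3: h(915,103)=(915*31+103)%997=552 h(920,920)=(920*31+920)%997=527 -> [552, 527]
L4: h(552,527)=(552*31+527)%997=690 -> [690]

Answer: 690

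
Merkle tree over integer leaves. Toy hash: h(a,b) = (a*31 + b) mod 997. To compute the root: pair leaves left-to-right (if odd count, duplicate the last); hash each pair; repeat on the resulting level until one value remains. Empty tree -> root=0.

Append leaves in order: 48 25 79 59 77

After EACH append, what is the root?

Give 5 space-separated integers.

After append 48 (leaves=[48]):
  L0: [48]
  root=48
After append 25 (leaves=[48, 25]):
  L0: [48, 25]
  L1: h(48,25)=(48*31+25)%997=516 -> [516]
  root=516
After append 79 (leaves=[48, 25, 79]):
  L0: [48, 25, 79]
  L1: h(48,25)=(48*31+25)%997=516 h(79,79)=(79*31+79)%997=534 -> [516, 534]
  L2: h(516,534)=(516*31+534)%997=578 -> [578]
  root=578
After append 59 (leaves=[48, 25, 79, 59]):
  L0: [48, 25, 79, 59]
  L1: h(48,25)=(48*31+25)%997=516 h(79,59)=(79*31+59)%997=514 -> [516, 514]
  L2: h(516,514)=(516*31+514)%997=558 -> [558]
  root=558
After append 77 (leaves=[48, 25, 79, 59, 77]):
  L0: [48, 25, 79, 59, 77]
  L1: h(48,25)=(48*31+25)%997=516 h(79,59)=(79*31+59)%997=514 h(77,77)=(77*31+77)%997=470 -> [516, 514, 470]
  L2: h(516,514)=(516*31+514)%997=558 h(470,470)=(470*31+470)%997=85 -> [558, 85]
  L3: h(558,85)=(558*31+85)%997=434 -> [434]
  root=434

Answer: 48 516 578 558 434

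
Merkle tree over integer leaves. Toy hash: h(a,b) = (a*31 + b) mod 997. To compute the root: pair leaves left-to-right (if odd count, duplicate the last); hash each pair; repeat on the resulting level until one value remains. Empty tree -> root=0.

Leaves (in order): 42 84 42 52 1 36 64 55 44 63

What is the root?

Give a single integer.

L0: [42, 84, 42, 52, 1, 36, 64, 55, 44, 63]
L1: h(42,84)=(42*31+84)%997=389 h(42,52)=(42*31+52)%997=357 h(1,36)=(1*31+36)%997=67 h(64,55)=(64*31+55)%997=45 h(44,63)=(44*31+63)%997=430 -> [389, 357, 67, 45, 430]
L2: h(389,357)=(389*31+357)%997=452 h(67,45)=(67*31+45)%997=128 h(430,430)=(430*31+430)%997=799 -> [452, 128, 799]
L3: h(452,128)=(452*31+128)%997=182 h(799,799)=(799*31+799)%997=643 -> [182, 643]
L4: h(182,643)=(182*31+643)%997=303 -> [303]

Answer: 303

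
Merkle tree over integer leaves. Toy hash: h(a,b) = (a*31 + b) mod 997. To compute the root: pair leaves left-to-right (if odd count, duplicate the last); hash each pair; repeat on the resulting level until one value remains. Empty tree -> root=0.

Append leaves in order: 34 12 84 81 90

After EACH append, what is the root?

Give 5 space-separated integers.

Answer: 34 69 839 836 430

Derivation:
After append 34 (leaves=[34]):
  L0: [34]
  root=34
After append 12 (leaves=[34, 12]):
  L0: [34, 12]
  L1: h(34,12)=(34*31+12)%997=69 -> [69]
  root=69
After append 84 (leaves=[34, 12, 84]):
  L0: [34, 12, 84]
  L1: h(34,12)=(34*31+12)%997=69 h(84,84)=(84*31+84)%997=694 -> [69, 694]
  L2: h(69,694)=(69*31+694)%997=839 -> [839]
  root=839
After append 81 (leaves=[34, 12, 84, 81]):
  L0: [34, 12, 84, 81]
  L1: h(34,12)=(34*31+12)%997=69 h(84,81)=(84*31+81)%997=691 -> [69, 691]
  L2: h(69,691)=(69*31+691)%997=836 -> [836]
  root=836
After append 90 (leaves=[34, 12, 84, 81, 90]):
  L0: [34, 12, 84, 81, 90]
  L1: h(34,12)=(34*31+12)%997=69 h(84,81)=(84*31+81)%997=691 h(90,90)=(90*31+90)%997=886 -> [69, 691, 886]
  L2: h(69,691)=(69*31+691)%997=836 h(886,886)=(886*31+886)%997=436 -> [836, 436]
  L3: h(836,436)=(836*31+436)%997=430 -> [430]
  root=430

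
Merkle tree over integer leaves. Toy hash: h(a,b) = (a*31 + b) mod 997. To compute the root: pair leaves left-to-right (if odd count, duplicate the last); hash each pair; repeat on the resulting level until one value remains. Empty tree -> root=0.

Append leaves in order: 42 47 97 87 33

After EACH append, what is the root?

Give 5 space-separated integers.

After append 42 (leaves=[42]):
  L0: [42]
  root=42
After append 47 (leaves=[42, 47]):
  L0: [42, 47]
  L1: h(42,47)=(42*31+47)%997=352 -> [352]
  root=352
After append 97 (leaves=[42, 47, 97]):
  L0: [42, 47, 97]
  L1: h(42,47)=(42*31+47)%997=352 h(97,97)=(97*31+97)%997=113 -> [352, 113]
  L2: h(352,113)=(352*31+113)%997=58 -> [58]
  root=58
After append 87 (leaves=[42, 47, 97, 87]):
  L0: [42, 47, 97, 87]
  L1: h(42,47)=(42*31+47)%997=352 h(97,87)=(97*31+87)%997=103 -> [352, 103]
  L2: h(352,103)=(352*31+103)%997=48 -> [48]
  root=48
After append 33 (leaves=[42, 47, 97, 87, 33]):
  L0: [42, 47, 97, 87, 33]
  L1: h(42,47)=(42*31+47)%997=352 h(97,87)=(97*31+87)%997=103 h(33,33)=(33*31+33)%997=59 -> [352, 103, 59]
  L2: h(352,103)=(352*31+103)%997=48 h(59,59)=(59*31+59)%997=891 -> [48, 891]
  L3: h(48,891)=(48*31+891)%997=385 -> [385]
  root=385

Answer: 42 352 58 48 385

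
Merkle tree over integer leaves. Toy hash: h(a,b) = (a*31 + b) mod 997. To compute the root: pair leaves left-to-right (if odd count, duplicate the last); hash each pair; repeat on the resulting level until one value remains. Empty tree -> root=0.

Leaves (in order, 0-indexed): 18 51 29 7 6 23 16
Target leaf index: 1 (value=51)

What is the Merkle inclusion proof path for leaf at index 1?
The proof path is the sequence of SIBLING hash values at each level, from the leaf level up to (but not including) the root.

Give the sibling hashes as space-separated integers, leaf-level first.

Answer: 18 906 12

Derivation:
L0 (leaves): [18, 51, 29, 7, 6, 23, 16], target index=1
L1: h(18,51)=(18*31+51)%997=609 [pair 0] h(29,7)=(29*31+7)%997=906 [pair 1] h(6,23)=(6*31+23)%997=209 [pair 2] h(16,16)=(16*31+16)%997=512 [pair 3] -> [609, 906, 209, 512]
  Sibling for proof at L0: 18
L2: h(609,906)=(609*31+906)%997=842 [pair 0] h(209,512)=(209*31+512)%997=12 [pair 1] -> [842, 12]
  Sibling for proof at L1: 906
L3: h(842,12)=(842*31+12)%997=192 [pair 0] -> [192]
  Sibling for proof at L2: 12
Root: 192
Proof path (sibling hashes from leaf to root): [18, 906, 12]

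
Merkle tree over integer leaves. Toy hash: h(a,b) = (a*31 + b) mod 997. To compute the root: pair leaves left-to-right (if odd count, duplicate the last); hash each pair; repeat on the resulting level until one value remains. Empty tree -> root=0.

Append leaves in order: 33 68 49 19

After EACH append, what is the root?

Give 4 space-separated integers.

After append 33 (leaves=[33]):
  L0: [33]
  root=33
After append 68 (leaves=[33, 68]):
  L0: [33, 68]
  L1: h(33,68)=(33*31+68)%997=94 -> [94]
  root=94
After append 49 (leaves=[33, 68, 49]):
  L0: [33, 68, 49]
  L1: h(33,68)=(33*31+68)%997=94 h(49,49)=(49*31+49)%997=571 -> [94, 571]
  L2: h(94,571)=(94*31+571)%997=494 -> [494]
  root=494
After append 19 (leaves=[33, 68, 49, 19]):
  L0: [33, 68, 49, 19]
  L1: h(33,68)=(33*31+68)%997=94 h(49,19)=(49*31+19)%997=541 -> [94, 541]
  L2: h(94,541)=(94*31+541)%997=464 -> [464]
  root=464

Answer: 33 94 494 464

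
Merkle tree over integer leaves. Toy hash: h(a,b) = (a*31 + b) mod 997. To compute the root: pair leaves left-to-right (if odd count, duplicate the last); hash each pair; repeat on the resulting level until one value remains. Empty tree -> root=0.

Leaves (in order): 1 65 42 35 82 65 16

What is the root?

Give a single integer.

L0: [1, 65, 42, 35, 82, 65, 16]
L1: h(1,65)=(1*31+65)%997=96 h(42,35)=(42*31+35)%997=340 h(82,65)=(82*31+65)%997=613 h(16,16)=(16*31+16)%997=512 -> [96, 340, 613, 512]
L2: h(96,340)=(96*31+340)%997=325 h(613,512)=(613*31+512)%997=572 -> [325, 572]
L3: h(325,572)=(325*31+572)%997=677 -> [677]

Answer: 677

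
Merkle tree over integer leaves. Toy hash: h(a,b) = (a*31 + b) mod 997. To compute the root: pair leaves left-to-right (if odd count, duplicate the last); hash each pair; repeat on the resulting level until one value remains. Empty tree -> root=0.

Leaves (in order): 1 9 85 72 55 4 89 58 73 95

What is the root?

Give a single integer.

Answer: 218

Derivation:
L0: [1, 9, 85, 72, 55, 4, 89, 58, 73, 95]
L1: h(1,9)=(1*31+9)%997=40 h(85,72)=(85*31+72)%997=713 h(55,4)=(55*31+4)%997=712 h(89,58)=(89*31+58)%997=823 h(73,95)=(73*31+95)%997=364 -> [40, 713, 712, 823, 364]
L2: h(40,713)=(40*31+713)%997=956 h(712,823)=(712*31+823)%997=961 h(364,364)=(364*31+364)%997=681 -> [956, 961, 681]
L3: h(956,961)=(956*31+961)%997=687 h(681,681)=(681*31+681)%997=855 -> [687, 855]
L4: h(687,855)=(687*31+855)%997=218 -> [218]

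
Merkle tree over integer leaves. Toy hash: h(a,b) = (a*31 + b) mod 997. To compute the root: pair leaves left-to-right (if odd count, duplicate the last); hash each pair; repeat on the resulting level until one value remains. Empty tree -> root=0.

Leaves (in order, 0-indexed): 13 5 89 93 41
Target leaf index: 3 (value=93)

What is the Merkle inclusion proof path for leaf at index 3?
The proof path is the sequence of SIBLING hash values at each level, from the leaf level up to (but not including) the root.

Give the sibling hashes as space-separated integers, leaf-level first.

L0 (leaves): [13, 5, 89, 93, 41], target index=3
L1: h(13,5)=(13*31+5)%997=408 [pair 0] h(89,93)=(89*31+93)%997=858 [pair 1] h(41,41)=(41*31+41)%997=315 [pair 2] -> [408, 858, 315]
  Sibling for proof at L0: 89
L2: h(408,858)=(408*31+858)%997=545 [pair 0] h(315,315)=(315*31+315)%997=110 [pair 1] -> [545, 110]
  Sibling for proof at L1: 408
L3: h(545,110)=(545*31+110)%997=56 [pair 0] -> [56]
  Sibling for proof at L2: 110
Root: 56
Proof path (sibling hashes from leaf to root): [89, 408, 110]

Answer: 89 408 110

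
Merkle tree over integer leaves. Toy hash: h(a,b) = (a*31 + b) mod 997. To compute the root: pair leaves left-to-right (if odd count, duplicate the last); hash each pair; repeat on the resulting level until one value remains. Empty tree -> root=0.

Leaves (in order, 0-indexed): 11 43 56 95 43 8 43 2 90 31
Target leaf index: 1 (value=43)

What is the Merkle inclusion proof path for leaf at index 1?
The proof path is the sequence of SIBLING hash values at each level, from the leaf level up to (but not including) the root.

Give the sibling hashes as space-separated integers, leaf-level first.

L0 (leaves): [11, 43, 56, 95, 43, 8, 43, 2, 90, 31], target index=1
L1: h(11,43)=(11*31+43)%997=384 [pair 0] h(56,95)=(56*31+95)%997=834 [pair 1] h(43,8)=(43*31+8)%997=344 [pair 2] h(43,2)=(43*31+2)%997=338 [pair 3] h(90,31)=(90*31+31)%997=827 [pair 4] -> [384, 834, 344, 338, 827]
  Sibling for proof at L0: 11
L2: h(384,834)=(384*31+834)%997=774 [pair 0] h(344,338)=(344*31+338)%997=35 [pair 1] h(827,827)=(827*31+827)%997=542 [pair 2] -> [774, 35, 542]
  Sibling for proof at L1: 834
L3: h(774,35)=(774*31+35)%997=101 [pair 0] h(542,542)=(542*31+542)%997=395 [pair 1] -> [101, 395]
  Sibling for proof at L2: 35
L4: h(101,395)=(101*31+395)%997=535 [pair 0] -> [535]
  Sibling for proof at L3: 395
Root: 535
Proof path (sibling hashes from leaf to root): [11, 834, 35, 395]

Answer: 11 834 35 395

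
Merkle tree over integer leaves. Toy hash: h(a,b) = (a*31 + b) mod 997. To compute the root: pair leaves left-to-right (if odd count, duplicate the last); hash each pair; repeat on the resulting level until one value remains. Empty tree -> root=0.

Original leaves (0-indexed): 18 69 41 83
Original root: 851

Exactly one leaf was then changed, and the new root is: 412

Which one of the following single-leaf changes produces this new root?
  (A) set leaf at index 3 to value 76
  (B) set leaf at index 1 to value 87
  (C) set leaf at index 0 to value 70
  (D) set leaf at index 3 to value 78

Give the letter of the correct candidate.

Answer: B

Derivation:
Original leaves: [18, 69, 41, 83]
Target new root: 412
Try each candidate change and compute the resulting root:
Candidate A: set leaf[3] = 76 -> leaves = [18, 69, 41, 76]
  L0: [18, 69, 41, 76]
  L1: h(18,69)=(18*31+69)%997=627 h(41,76)=(41*31+76)%997=350 -> [627, 350]
  L2: h(627,350)=(627*31+350)%997=844 -> [844]
  root = 844 != target 412
Candidate B: set leaf[1] = 87 -> leaves = [18, 87, 41, 83]
  L0: [18, 87, 41, 83]
  L1: h(18,87)=(18*31+87)%997=645 h(41,83)=(41*31+83)%997=357 -> [645, 357]
  L2: h(645,357)=(645*31+357)%997=412 -> [412]
  root = 412 == target 412  ** MATCH **
Candidate C: set leaf[0] = 70 -> leaves = [70, 69, 41, 83]
  L0: [70, 69, 41, 83]
  L1: h(70,69)=(70*31+69)%997=245 h(41,83)=(41*31+83)%997=357 -> [245, 357]
  L2: h(245,357)=(245*31+357)%997=973 -> [973]
  root = 973 != target 412
Candidate D: set leaf[3] = 78 -> leaves = [18, 69, 41, 78]
  L0: [18, 69, 41, 78]
  L1: h(18,69)=(18*31+69)%997=627 h(41,78)=(41*31+78)%997=352 -> [627, 352]
  L2: h(627,352)=(627*31+352)%997=846 -> [846]
  root = 846 != target 412
Candidate B produces the target root.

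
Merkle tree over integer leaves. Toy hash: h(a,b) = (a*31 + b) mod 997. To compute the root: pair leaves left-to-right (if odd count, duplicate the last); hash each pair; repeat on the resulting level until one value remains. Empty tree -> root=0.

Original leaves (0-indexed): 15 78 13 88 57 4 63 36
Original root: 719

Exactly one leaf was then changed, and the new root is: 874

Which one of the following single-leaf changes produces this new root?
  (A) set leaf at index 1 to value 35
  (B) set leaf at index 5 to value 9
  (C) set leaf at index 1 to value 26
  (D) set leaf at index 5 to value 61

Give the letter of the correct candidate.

Original leaves: [15, 78, 13, 88, 57, 4, 63, 36]
Target new root: 874
Try each candidate change and compute the resulting root:
Candidate A: set leaf[1] = 35 -> leaves = [15, 35, 13, 88, 57, 4, 63, 36]
  L0: [15, 35, 13, 88, 57, 4, 63, 36]
  L1: h(15,35)=(15*31+35)%997=500 h(13,88)=(13*31+88)%997=491 h(57,4)=(57*31+4)%997=774 h(63,36)=(63*31+36)%997=992 -> [500, 491, 774, 992]
  L2: h(500,491)=(500*31+491)%997=39 h(774,992)=(774*31+992)%997=61 -> [39, 61]
  L3: h(39,61)=(39*31+61)%997=273 -> [273]
  root = 273 != target 874
Candidate B: set leaf[5] = 9 -> leaves = [15, 78, 13, 88, 57, 9, 63, 36]
  L0: [15, 78, 13, 88, 57, 9, 63, 36]
  L1: h(15,78)=(15*31+78)%997=543 h(13,88)=(13*31+88)%997=491 h(57,9)=(57*31+9)%997=779 h(63,36)=(63*31+36)%997=992 -> [543, 491, 779, 992]
  L2: h(543,491)=(543*31+491)%997=375 h(779,992)=(779*31+992)%997=216 -> [375, 216]
  L3: h(375,216)=(375*31+216)%997=874 -> [874]
  root = 874 == target 874  ** MATCH **
Candidate C: set leaf[1] = 26 -> leaves = [15, 26, 13, 88, 57, 4, 63, 36]
  L0: [15, 26, 13, 88, 57, 4, 63, 36]
  L1: h(15,26)=(15*31+26)%997=491 h(13,88)=(13*31+88)%997=491 h(57,4)=(57*31+4)%997=774 h(63,36)=(63*31+36)%997=992 -> [491, 491, 774, 992]
  L2: h(491,491)=(491*31+491)%997=757 h(774,992)=(774*31+992)%997=61 -> [757, 61]
  L3: h(757,61)=(757*31+61)%997=597 -> [597]
  root = 597 != target 874
Candidate D: set leaf[5] = 61 -> leaves = [15, 78, 13, 88, 57, 61, 63, 36]
  L0: [15, 78, 13, 88, 57, 61, 63, 36]
  L1: h(15,78)=(15*31+78)%997=543 h(13,88)=(13*31+88)%997=491 h(57,61)=(57*31+61)%997=831 h(63,36)=(63*31+36)%997=992 -> [543, 491, 831, 992]
  L2: h(543,491)=(543*31+491)%997=375 h(831,992)=(831*31+992)%997=831 -> [375, 831]
  L3: h(375,831)=(375*31+831)%997=492 -> [492]
  root = 492 != target 874
Candidate B produces the target root.

Answer: B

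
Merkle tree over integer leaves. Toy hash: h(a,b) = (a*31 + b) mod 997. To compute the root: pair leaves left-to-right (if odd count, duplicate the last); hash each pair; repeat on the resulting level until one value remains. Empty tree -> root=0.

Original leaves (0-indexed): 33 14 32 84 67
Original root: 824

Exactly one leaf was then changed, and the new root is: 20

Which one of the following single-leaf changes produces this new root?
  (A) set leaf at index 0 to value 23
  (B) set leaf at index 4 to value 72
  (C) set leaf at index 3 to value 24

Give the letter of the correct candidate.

Original leaves: [33, 14, 32, 84, 67]
Target new root: 20
Try each candidate change and compute the resulting root:
Candidate A: set leaf[0] = 23 -> leaves = [23, 14, 32, 84, 67]
  L0: [23, 14, 32, 84, 67]
  L1: h(23,14)=(23*31+14)%997=727 h(32,84)=(32*31+84)%997=79 h(67,67)=(67*31+67)%997=150 -> [727, 79, 150]
  L2: h(727,79)=(727*31+79)%997=682 h(150,150)=(150*31+150)%997=812 -> [682, 812]
  L3: h(682,812)=(682*31+812)%997=20 -> [20]
  root = 20 == target 20  ** MATCH **
Candidate B: set leaf[4] = 72 -> leaves = [33, 14, 32, 84, 72]
  L0: [33, 14, 32, 84, 72]
  L1: h(33,14)=(33*31+14)%997=40 h(32,84)=(32*31+84)%997=79 h(72,72)=(72*31+72)%997=310 -> [40, 79, 310]
  L2: h(40,79)=(40*31+79)%997=322 h(310,310)=(310*31+310)%997=947 -> [322, 947]
  L3: h(322,947)=(322*31+947)%997=959 -> [959]
  root = 959 != target 20
Candidate C: set leaf[3] = 24 -> leaves = [33, 14, 32, 24, 67]
  L0: [33, 14, 32, 24, 67]
  L1: h(33,14)=(33*31+14)%997=40 h(32,24)=(32*31+24)%997=19 h(67,67)=(67*31+67)%997=150 -> [40, 19, 150]
  L2: h(40,19)=(40*31+19)%997=262 h(150,150)=(150*31+150)%997=812 -> [262, 812]
  L3: h(262,812)=(262*31+812)%997=958 -> [958]
  root = 958 != target 20
Candidate A produces the target root.

Answer: A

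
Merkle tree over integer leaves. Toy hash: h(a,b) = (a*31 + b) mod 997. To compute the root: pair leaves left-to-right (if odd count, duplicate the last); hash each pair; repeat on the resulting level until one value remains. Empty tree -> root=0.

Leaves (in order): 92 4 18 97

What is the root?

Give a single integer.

L0: [92, 4, 18, 97]
L1: h(92,4)=(92*31+4)%997=862 h(18,97)=(18*31+97)%997=655 -> [862, 655]
L2: h(862,655)=(862*31+655)%997=458 -> [458]

Answer: 458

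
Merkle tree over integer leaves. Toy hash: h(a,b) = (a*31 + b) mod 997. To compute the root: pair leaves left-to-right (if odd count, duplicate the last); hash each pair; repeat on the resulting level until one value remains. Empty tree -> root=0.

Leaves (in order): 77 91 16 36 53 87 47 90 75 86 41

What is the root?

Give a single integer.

Answer: 672

Derivation:
L0: [77, 91, 16, 36, 53, 87, 47, 90, 75, 86, 41]
L1: h(77,91)=(77*31+91)%997=484 h(16,36)=(16*31+36)%997=532 h(53,87)=(53*31+87)%997=733 h(47,90)=(47*31+90)%997=550 h(75,86)=(75*31+86)%997=417 h(41,41)=(41*31+41)%997=315 -> [484, 532, 733, 550, 417, 315]
L2: h(484,532)=(484*31+532)%997=581 h(733,550)=(733*31+550)%997=342 h(417,315)=(417*31+315)%997=281 -> [581, 342, 281]
L3: h(581,342)=(581*31+342)%997=407 h(281,281)=(281*31+281)%997=19 -> [407, 19]
L4: h(407,19)=(407*31+19)%997=672 -> [672]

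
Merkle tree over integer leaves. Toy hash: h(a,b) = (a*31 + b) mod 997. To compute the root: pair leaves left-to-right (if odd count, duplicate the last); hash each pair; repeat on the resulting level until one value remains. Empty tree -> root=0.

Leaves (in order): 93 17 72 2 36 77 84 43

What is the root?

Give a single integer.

L0: [93, 17, 72, 2, 36, 77, 84, 43]
L1: h(93,17)=(93*31+17)%997=906 h(72,2)=(72*31+2)%997=240 h(36,77)=(36*31+77)%997=196 h(84,43)=(84*31+43)%997=653 -> [906, 240, 196, 653]
L2: h(906,240)=(906*31+240)%997=410 h(196,653)=(196*31+653)%997=747 -> [410, 747]
L3: h(410,747)=(410*31+747)%997=496 -> [496]

Answer: 496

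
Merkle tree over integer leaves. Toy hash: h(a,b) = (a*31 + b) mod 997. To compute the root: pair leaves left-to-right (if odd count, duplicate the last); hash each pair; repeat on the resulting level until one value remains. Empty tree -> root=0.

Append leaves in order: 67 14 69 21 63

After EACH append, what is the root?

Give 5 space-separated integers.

Answer: 67 97 230 182 364

Derivation:
After append 67 (leaves=[67]):
  L0: [67]
  root=67
After append 14 (leaves=[67, 14]):
  L0: [67, 14]
  L1: h(67,14)=(67*31+14)%997=97 -> [97]
  root=97
After append 69 (leaves=[67, 14, 69]):
  L0: [67, 14, 69]
  L1: h(67,14)=(67*31+14)%997=97 h(69,69)=(69*31+69)%997=214 -> [97, 214]
  L2: h(97,214)=(97*31+214)%997=230 -> [230]
  root=230
After append 21 (leaves=[67, 14, 69, 21]):
  L0: [67, 14, 69, 21]
  L1: h(67,14)=(67*31+14)%997=97 h(69,21)=(69*31+21)%997=166 -> [97, 166]
  L2: h(97,166)=(97*31+166)%997=182 -> [182]
  root=182
After append 63 (leaves=[67, 14, 69, 21, 63]):
  L0: [67, 14, 69, 21, 63]
  L1: h(67,14)=(67*31+14)%997=97 h(69,21)=(69*31+21)%997=166 h(63,63)=(63*31+63)%997=22 -> [97, 166, 22]
  L2: h(97,166)=(97*31+166)%997=182 h(22,22)=(22*31+22)%997=704 -> [182, 704]
  L3: h(182,704)=(182*31+704)%997=364 -> [364]
  root=364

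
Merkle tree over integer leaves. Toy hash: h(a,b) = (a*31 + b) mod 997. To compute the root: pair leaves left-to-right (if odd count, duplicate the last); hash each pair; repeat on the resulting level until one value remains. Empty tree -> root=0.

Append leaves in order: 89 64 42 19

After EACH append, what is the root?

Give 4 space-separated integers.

Answer: 89 829 124 101

Derivation:
After append 89 (leaves=[89]):
  L0: [89]
  root=89
After append 64 (leaves=[89, 64]):
  L0: [89, 64]
  L1: h(89,64)=(89*31+64)%997=829 -> [829]
  root=829
After append 42 (leaves=[89, 64, 42]):
  L0: [89, 64, 42]
  L1: h(89,64)=(89*31+64)%997=829 h(42,42)=(42*31+42)%997=347 -> [829, 347]
  L2: h(829,347)=(829*31+347)%997=124 -> [124]
  root=124
After append 19 (leaves=[89, 64, 42, 19]):
  L0: [89, 64, 42, 19]
  L1: h(89,64)=(89*31+64)%997=829 h(42,19)=(42*31+19)%997=324 -> [829, 324]
  L2: h(829,324)=(829*31+324)%997=101 -> [101]
  root=101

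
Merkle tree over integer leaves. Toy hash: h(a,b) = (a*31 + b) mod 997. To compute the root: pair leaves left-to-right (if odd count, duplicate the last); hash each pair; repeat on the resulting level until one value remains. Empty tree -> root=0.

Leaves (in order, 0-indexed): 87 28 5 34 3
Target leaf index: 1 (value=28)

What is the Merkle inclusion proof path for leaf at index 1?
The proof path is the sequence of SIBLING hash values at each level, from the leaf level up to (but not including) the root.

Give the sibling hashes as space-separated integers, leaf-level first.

L0 (leaves): [87, 28, 5, 34, 3], target index=1
L1: h(87,28)=(87*31+28)%997=731 [pair 0] h(5,34)=(5*31+34)%997=189 [pair 1] h(3,3)=(3*31+3)%997=96 [pair 2] -> [731, 189, 96]
  Sibling for proof at L0: 87
L2: h(731,189)=(731*31+189)%997=916 [pair 0] h(96,96)=(96*31+96)%997=81 [pair 1] -> [916, 81]
  Sibling for proof at L1: 189
L3: h(916,81)=(916*31+81)%997=561 [pair 0] -> [561]
  Sibling for proof at L2: 81
Root: 561
Proof path (sibling hashes from leaf to root): [87, 189, 81]

Answer: 87 189 81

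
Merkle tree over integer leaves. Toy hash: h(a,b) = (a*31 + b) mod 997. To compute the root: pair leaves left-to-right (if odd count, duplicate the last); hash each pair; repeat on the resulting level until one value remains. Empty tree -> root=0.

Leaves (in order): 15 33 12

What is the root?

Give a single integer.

Answer: 867

Derivation:
L0: [15, 33, 12]
L1: h(15,33)=(15*31+33)%997=498 h(12,12)=(12*31+12)%997=384 -> [498, 384]
L2: h(498,384)=(498*31+384)%997=867 -> [867]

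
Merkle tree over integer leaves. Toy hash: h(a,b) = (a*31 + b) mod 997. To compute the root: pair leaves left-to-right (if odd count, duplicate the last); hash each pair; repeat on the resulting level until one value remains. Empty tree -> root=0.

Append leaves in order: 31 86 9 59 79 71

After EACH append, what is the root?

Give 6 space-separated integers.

After append 31 (leaves=[31]):
  L0: [31]
  root=31
After append 86 (leaves=[31, 86]):
  L0: [31, 86]
  L1: h(31,86)=(31*31+86)%997=50 -> [50]
  root=50
After append 9 (leaves=[31, 86, 9]):
  L0: [31, 86, 9]
  L1: h(31,86)=(31*31+86)%997=50 h(9,9)=(9*31+9)%997=288 -> [50, 288]
  L2: h(50,288)=(50*31+288)%997=841 -> [841]
  root=841
After append 59 (leaves=[31, 86, 9, 59]):
  L0: [31, 86, 9, 59]
  L1: h(31,86)=(31*31+86)%997=50 h(9,59)=(9*31+59)%997=338 -> [50, 338]
  L2: h(50,338)=(50*31+338)%997=891 -> [891]
  root=891
After append 79 (leaves=[31, 86, 9, 59, 79]):
  L0: [31, 86, 9, 59, 79]
  L1: h(31,86)=(31*31+86)%997=50 h(9,59)=(9*31+59)%997=338 h(79,79)=(79*31+79)%997=534 -> [50, 338, 534]
  L2: h(50,338)=(50*31+338)%997=891 h(534,534)=(534*31+534)%997=139 -> [891, 139]
  L3: h(891,139)=(891*31+139)%997=841 -> [841]
  root=841
After append 71 (leaves=[31, 86, 9, 59, 79, 71]):
  L0: [31, 86, 9, 59, 79, 71]
  L1: h(31,86)=(31*31+86)%997=50 h(9,59)=(9*31+59)%997=338 h(79,71)=(79*31+71)%997=526 -> [50, 338, 526]
  L2: h(50,338)=(50*31+338)%997=891 h(526,526)=(526*31+526)%997=880 -> [891, 880]
  L3: h(891,880)=(891*31+880)%997=585 -> [585]
  root=585

Answer: 31 50 841 891 841 585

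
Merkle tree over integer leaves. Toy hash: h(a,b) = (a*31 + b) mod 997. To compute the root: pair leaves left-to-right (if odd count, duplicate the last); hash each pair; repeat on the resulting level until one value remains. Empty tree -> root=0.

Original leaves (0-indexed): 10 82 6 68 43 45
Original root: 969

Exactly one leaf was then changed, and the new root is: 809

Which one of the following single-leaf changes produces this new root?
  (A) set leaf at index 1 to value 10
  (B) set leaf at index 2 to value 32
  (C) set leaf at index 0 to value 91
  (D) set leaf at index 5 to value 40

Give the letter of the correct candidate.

Answer: D

Derivation:
Original leaves: [10, 82, 6, 68, 43, 45]
Target new root: 809
Try each candidate change and compute the resulting root:
Candidate A: set leaf[1] = 10 -> leaves = [10, 10, 6, 68, 43, 45]
  L0: [10, 10, 6, 68, 43, 45]
  L1: h(10,10)=(10*31+10)%997=320 h(6,68)=(6*31+68)%997=254 h(43,45)=(43*31+45)%997=381 -> [320, 254, 381]
  L2: h(320,254)=(320*31+254)%997=204 h(381,381)=(381*31+381)%997=228 -> [204, 228]
  L3: h(204,228)=(204*31+228)%997=570 -> [570]
  root = 570 != target 809
Candidate B: set leaf[2] = 32 -> leaves = [10, 82, 32, 68, 43, 45]
  L0: [10, 82, 32, 68, 43, 45]
  L1: h(10,82)=(10*31+82)%997=392 h(32,68)=(32*31+68)%997=63 h(43,45)=(43*31+45)%997=381 -> [392, 63, 381]
  L2: h(392,63)=(392*31+63)%997=251 h(381,381)=(381*31+381)%997=228 -> [251, 228]
  L3: h(251,228)=(251*31+228)%997=33 -> [33]
  root = 33 != target 809
Candidate C: set leaf[0] = 91 -> leaves = [91, 82, 6, 68, 43, 45]
  L0: [91, 82, 6, 68, 43, 45]
  L1: h(91,82)=(91*31+82)%997=909 h(6,68)=(6*31+68)%997=254 h(43,45)=(43*31+45)%997=381 -> [909, 254, 381]
  L2: h(909,254)=(909*31+254)%997=517 h(381,381)=(381*31+381)%997=228 -> [517, 228]
  L3: h(517,228)=(517*31+228)%997=303 -> [303]
  root = 303 != target 809
Candidate D: set leaf[5] = 40 -> leaves = [10, 82, 6, 68, 43, 40]
  L0: [10, 82, 6, 68, 43, 40]
  L1: h(10,82)=(10*31+82)%997=392 h(6,68)=(6*31+68)%997=254 h(43,40)=(43*31+40)%997=376 -> [392, 254, 376]
  L2: h(392,254)=(392*31+254)%997=442 h(376,376)=(376*31+376)%997=68 -> [442, 68]
  L3: h(442,68)=(442*31+68)%997=809 -> [809]
  root = 809 == target 809  ** MATCH **
Candidate D produces the target root.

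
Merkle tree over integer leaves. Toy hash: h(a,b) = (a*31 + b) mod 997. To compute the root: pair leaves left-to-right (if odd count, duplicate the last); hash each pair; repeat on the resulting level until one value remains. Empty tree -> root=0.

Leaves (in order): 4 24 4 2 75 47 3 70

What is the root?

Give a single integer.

L0: [4, 24, 4, 2, 75, 47, 3, 70]
L1: h(4,24)=(4*31+24)%997=148 h(4,2)=(4*31+2)%997=126 h(75,47)=(75*31+47)%997=378 h(3,70)=(3*31+70)%997=163 -> [148, 126, 378, 163]
L2: h(148,126)=(148*31+126)%997=726 h(378,163)=(378*31+163)%997=914 -> [726, 914]
L3: h(726,914)=(726*31+914)%997=489 -> [489]

Answer: 489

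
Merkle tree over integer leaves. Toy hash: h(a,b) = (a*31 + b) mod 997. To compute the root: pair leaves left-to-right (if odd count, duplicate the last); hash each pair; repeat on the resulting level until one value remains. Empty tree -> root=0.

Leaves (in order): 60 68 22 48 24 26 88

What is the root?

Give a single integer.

Answer: 845

Derivation:
L0: [60, 68, 22, 48, 24, 26, 88]
L1: h(60,68)=(60*31+68)%997=931 h(22,48)=(22*31+48)%997=730 h(24,26)=(24*31+26)%997=770 h(88,88)=(88*31+88)%997=822 -> [931, 730, 770, 822]
L2: h(931,730)=(931*31+730)%997=678 h(770,822)=(770*31+822)%997=764 -> [678, 764]
L3: h(678,764)=(678*31+764)%997=845 -> [845]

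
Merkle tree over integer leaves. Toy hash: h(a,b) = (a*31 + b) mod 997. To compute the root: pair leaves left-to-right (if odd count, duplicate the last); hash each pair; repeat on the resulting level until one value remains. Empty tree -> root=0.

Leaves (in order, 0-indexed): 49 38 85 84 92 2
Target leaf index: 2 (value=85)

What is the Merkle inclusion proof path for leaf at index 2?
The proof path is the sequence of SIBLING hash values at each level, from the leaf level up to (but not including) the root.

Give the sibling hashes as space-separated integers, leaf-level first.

L0 (leaves): [49, 38, 85, 84, 92, 2], target index=2
L1: h(49,38)=(49*31+38)%997=560 [pair 0] h(85,84)=(85*31+84)%997=725 [pair 1] h(92,2)=(92*31+2)%997=860 [pair 2] -> [560, 725, 860]
  Sibling for proof at L0: 84
L2: h(560,725)=(560*31+725)%997=139 [pair 0] h(860,860)=(860*31+860)%997=601 [pair 1] -> [139, 601]
  Sibling for proof at L1: 560
L3: h(139,601)=(139*31+601)%997=922 [pair 0] -> [922]
  Sibling for proof at L2: 601
Root: 922
Proof path (sibling hashes from leaf to root): [84, 560, 601]

Answer: 84 560 601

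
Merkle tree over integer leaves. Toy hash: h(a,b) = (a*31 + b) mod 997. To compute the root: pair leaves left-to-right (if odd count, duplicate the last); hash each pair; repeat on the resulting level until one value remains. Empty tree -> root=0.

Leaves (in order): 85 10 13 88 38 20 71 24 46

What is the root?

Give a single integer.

Answer: 356

Derivation:
L0: [85, 10, 13, 88, 38, 20, 71, 24, 46]
L1: h(85,10)=(85*31+10)%997=651 h(13,88)=(13*31+88)%997=491 h(38,20)=(38*31+20)%997=201 h(71,24)=(71*31+24)%997=231 h(46,46)=(46*31+46)%997=475 -> [651, 491, 201, 231, 475]
L2: h(651,491)=(651*31+491)%997=732 h(201,231)=(201*31+231)%997=480 h(475,475)=(475*31+475)%997=245 -> [732, 480, 245]
L3: h(732,480)=(732*31+480)%997=241 h(245,245)=(245*31+245)%997=861 -> [241, 861]
L4: h(241,861)=(241*31+861)%997=356 -> [356]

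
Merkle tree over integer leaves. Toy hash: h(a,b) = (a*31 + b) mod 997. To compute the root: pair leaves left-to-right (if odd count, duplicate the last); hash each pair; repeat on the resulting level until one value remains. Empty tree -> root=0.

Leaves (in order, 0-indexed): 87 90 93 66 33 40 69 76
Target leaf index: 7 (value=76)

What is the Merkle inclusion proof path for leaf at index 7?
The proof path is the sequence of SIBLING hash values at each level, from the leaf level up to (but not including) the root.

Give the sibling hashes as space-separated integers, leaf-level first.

Answer: 69 66 613

Derivation:
L0 (leaves): [87, 90, 93, 66, 33, 40, 69, 76], target index=7
L1: h(87,90)=(87*31+90)%997=793 [pair 0] h(93,66)=(93*31+66)%997=955 [pair 1] h(33,40)=(33*31+40)%997=66 [pair 2] h(69,76)=(69*31+76)%997=221 [pair 3] -> [793, 955, 66, 221]
  Sibling for proof at L0: 69
L2: h(793,955)=(793*31+955)%997=613 [pair 0] h(66,221)=(66*31+221)%997=273 [pair 1] -> [613, 273]
  Sibling for proof at L1: 66
L3: h(613,273)=(613*31+273)%997=333 [pair 0] -> [333]
  Sibling for proof at L2: 613
Root: 333
Proof path (sibling hashes from leaf to root): [69, 66, 613]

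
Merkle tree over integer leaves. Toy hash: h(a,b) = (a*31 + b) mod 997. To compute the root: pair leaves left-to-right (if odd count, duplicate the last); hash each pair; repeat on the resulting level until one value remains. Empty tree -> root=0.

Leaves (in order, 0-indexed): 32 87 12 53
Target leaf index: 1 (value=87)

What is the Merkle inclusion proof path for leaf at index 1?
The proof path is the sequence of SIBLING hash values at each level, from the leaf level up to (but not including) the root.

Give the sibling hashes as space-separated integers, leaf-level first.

L0 (leaves): [32, 87, 12, 53], target index=1
L1: h(32,87)=(32*31+87)%997=82 [pair 0] h(12,53)=(12*31+53)%997=425 [pair 1] -> [82, 425]
  Sibling for proof at L0: 32
L2: h(82,425)=(82*31+425)%997=973 [pair 0] -> [973]
  Sibling for proof at L1: 425
Root: 973
Proof path (sibling hashes from leaf to root): [32, 425]

Answer: 32 425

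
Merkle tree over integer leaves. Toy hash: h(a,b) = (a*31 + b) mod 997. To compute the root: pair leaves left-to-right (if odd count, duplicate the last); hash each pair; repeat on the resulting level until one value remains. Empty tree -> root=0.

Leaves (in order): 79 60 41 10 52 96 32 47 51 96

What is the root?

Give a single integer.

Answer: 323

Derivation:
L0: [79, 60, 41, 10, 52, 96, 32, 47, 51, 96]
L1: h(79,60)=(79*31+60)%997=515 h(41,10)=(41*31+10)%997=284 h(52,96)=(52*31+96)%997=711 h(32,47)=(32*31+47)%997=42 h(51,96)=(51*31+96)%997=680 -> [515, 284, 711, 42, 680]
L2: h(515,284)=(515*31+284)%997=297 h(711,42)=(711*31+42)%997=149 h(680,680)=(680*31+680)%997=823 -> [297, 149, 823]
L3: h(297,149)=(297*31+149)%997=383 h(823,823)=(823*31+823)%997=414 -> [383, 414]
L4: h(383,414)=(383*31+414)%997=323 -> [323]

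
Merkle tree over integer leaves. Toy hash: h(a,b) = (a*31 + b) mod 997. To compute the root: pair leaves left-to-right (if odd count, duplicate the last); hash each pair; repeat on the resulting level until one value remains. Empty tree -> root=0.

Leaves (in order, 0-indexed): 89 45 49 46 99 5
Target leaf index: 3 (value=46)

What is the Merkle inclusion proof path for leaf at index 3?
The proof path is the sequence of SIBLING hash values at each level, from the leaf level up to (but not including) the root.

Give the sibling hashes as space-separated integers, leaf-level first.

Answer: 49 810 662

Derivation:
L0 (leaves): [89, 45, 49, 46, 99, 5], target index=3
L1: h(89,45)=(89*31+45)%997=810 [pair 0] h(49,46)=(49*31+46)%997=568 [pair 1] h(99,5)=(99*31+5)%997=83 [pair 2] -> [810, 568, 83]
  Sibling for proof at L0: 49
L2: h(810,568)=(810*31+568)%997=753 [pair 0] h(83,83)=(83*31+83)%997=662 [pair 1] -> [753, 662]
  Sibling for proof at L1: 810
L3: h(753,662)=(753*31+662)%997=77 [pair 0] -> [77]
  Sibling for proof at L2: 662
Root: 77
Proof path (sibling hashes from leaf to root): [49, 810, 662]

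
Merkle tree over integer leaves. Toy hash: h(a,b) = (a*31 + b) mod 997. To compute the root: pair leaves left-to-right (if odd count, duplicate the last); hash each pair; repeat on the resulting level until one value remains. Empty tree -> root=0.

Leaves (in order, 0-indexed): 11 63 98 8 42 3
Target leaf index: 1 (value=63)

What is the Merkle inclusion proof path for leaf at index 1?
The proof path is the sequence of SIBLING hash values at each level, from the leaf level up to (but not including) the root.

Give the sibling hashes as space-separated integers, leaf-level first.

Answer: 11 55 883

Derivation:
L0 (leaves): [11, 63, 98, 8, 42, 3], target index=1
L1: h(11,63)=(11*31+63)%997=404 [pair 0] h(98,8)=(98*31+8)%997=55 [pair 1] h(42,3)=(42*31+3)%997=308 [pair 2] -> [404, 55, 308]
  Sibling for proof at L0: 11
L2: h(404,55)=(404*31+55)%997=615 [pair 0] h(308,308)=(308*31+308)%997=883 [pair 1] -> [615, 883]
  Sibling for proof at L1: 55
L3: h(615,883)=(615*31+883)%997=8 [pair 0] -> [8]
  Sibling for proof at L2: 883
Root: 8
Proof path (sibling hashes from leaf to root): [11, 55, 883]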